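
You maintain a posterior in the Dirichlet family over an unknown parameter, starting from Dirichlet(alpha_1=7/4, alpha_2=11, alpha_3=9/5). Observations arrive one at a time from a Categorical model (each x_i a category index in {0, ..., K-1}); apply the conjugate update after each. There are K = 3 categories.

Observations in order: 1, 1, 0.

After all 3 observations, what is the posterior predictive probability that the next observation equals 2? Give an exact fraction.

obs 1: x=1 → posterior Dirichlet(7/4, 12, 9/5)
obs 2: x=1 → posterior Dirichlet(7/4, 13, 9/5)
obs 3: x=0 → posterior Dirichlet(11/4, 13, 9/5)

4/39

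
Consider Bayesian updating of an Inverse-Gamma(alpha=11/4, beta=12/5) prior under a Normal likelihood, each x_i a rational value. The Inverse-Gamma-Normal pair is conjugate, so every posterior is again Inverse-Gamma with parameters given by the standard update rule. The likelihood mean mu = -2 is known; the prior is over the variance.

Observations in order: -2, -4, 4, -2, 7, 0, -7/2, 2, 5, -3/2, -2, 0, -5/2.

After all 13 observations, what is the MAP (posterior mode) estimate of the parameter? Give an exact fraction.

obs 1: x=-2 → posterior Inverse-Gamma(13/4, 12/5)
obs 2: x=-4 → posterior Inverse-Gamma(15/4, 22/5)
obs 3: x=4 → posterior Inverse-Gamma(17/4, 112/5)
obs 4: x=-2 → posterior Inverse-Gamma(19/4, 112/5)
obs 5: x=7 → posterior Inverse-Gamma(21/4, 629/10)
obs 6: x=0 → posterior Inverse-Gamma(23/4, 649/10)
obs 7: x=-7/2 → posterior Inverse-Gamma(25/4, 2641/40)
obs 8: x=2 → posterior Inverse-Gamma(27/4, 2961/40)
obs 9: x=5 → posterior Inverse-Gamma(29/4, 3941/40)
obs 10: x=-3/2 → posterior Inverse-Gamma(31/4, 1973/20)
obs 11: x=-2 → posterior Inverse-Gamma(33/4, 1973/20)
obs 12: x=0 → posterior Inverse-Gamma(35/4, 2013/20)
obs 13: x=-5/2 → posterior Inverse-Gamma(37/4, 4031/40)

4031/410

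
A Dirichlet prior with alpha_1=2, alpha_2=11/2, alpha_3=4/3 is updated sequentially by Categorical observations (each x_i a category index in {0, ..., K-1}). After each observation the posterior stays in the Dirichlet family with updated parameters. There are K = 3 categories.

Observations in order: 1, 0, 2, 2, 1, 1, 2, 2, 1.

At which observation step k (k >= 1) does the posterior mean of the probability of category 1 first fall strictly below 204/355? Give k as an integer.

k = 3

obs 1: x=1 → posterior Dirichlet(2, 13/2, 4/3)
obs 2: x=0 → posterior Dirichlet(3, 13/2, 4/3)
obs 3: x=2 → posterior Dirichlet(3, 13/2, 7/3)
obs 4: x=2 → posterior Dirichlet(3, 13/2, 10/3)
obs 5: x=1 → posterior Dirichlet(3, 15/2, 10/3)
obs 6: x=1 → posterior Dirichlet(3, 17/2, 10/3)
obs 7: x=2 → posterior Dirichlet(3, 17/2, 13/3)
obs 8: x=2 → posterior Dirichlet(3, 17/2, 16/3)
obs 9: x=1 → posterior Dirichlet(3, 19/2, 16/3)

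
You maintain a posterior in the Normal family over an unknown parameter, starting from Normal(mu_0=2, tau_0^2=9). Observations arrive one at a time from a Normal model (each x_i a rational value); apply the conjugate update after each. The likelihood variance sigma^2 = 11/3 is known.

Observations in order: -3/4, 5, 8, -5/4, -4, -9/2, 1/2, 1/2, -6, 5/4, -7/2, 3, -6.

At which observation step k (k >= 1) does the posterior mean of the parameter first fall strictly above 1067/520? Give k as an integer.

obs 1: x=-3/4 → posterior Normal(7/152, 99/38)
obs 2: x=5 → posterior Normal(547/260, 99/65)
obs 3: x=8 → posterior Normal(1411/368, 99/92)
obs 4: x=-5/4 → posterior Normal(319/119, 99/119)
obs 5: x=-4 → posterior Normal(211/146, 99/146)
obs 6: x=-9/2 → posterior Normal(179/346, 99/173)
obs 7: x=1/2 → posterior Normal(103/200, 99/200)
obs 8: x=1/2 → posterior Normal(233/454, 99/227)
obs 9: x=-6 → posterior Normal(-91/508, 99/254)
obs 10: x=5/4 → posterior Normal(-47/1124, 99/281)
obs 11: x=-7/2 → posterior Normal(-425/1232, 9/28)
obs 12: x=3 → posterior Normal(-101/1340, 99/335)
obs 13: x=-6 → posterior Normal(-749/1448, 99/362)

k = 2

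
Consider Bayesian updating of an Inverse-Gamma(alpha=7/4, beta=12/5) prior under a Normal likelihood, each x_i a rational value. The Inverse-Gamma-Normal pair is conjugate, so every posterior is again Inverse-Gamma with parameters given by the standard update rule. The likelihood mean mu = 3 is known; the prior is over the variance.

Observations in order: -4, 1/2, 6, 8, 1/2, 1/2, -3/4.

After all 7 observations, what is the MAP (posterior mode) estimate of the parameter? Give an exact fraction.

obs 1: x=-4 → posterior Inverse-Gamma(9/4, 269/10)
obs 2: x=1/2 → posterior Inverse-Gamma(11/4, 1201/40)
obs 3: x=6 → posterior Inverse-Gamma(13/4, 1381/40)
obs 4: x=8 → posterior Inverse-Gamma(15/4, 1881/40)
obs 5: x=1/2 → posterior Inverse-Gamma(17/4, 1003/20)
obs 6: x=1/2 → posterior Inverse-Gamma(19/4, 2131/40)
obs 7: x=-3/4 → posterior Inverse-Gamma(21/4, 9649/160)

9649/1000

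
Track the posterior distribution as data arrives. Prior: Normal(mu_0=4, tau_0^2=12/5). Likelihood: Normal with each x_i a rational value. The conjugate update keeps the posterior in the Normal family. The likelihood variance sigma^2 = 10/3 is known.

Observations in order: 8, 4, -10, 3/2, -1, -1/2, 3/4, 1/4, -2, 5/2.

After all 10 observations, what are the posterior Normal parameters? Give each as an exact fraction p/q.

obs 1: x=8 → posterior Normal(244/43, 60/43)
obs 2: x=4 → posterior Normal(316/61, 60/61)
obs 3: x=-10 → posterior Normal(136/79, 60/79)
obs 4: x=3/2 → posterior Normal(163/97, 60/97)
obs 5: x=-1 → posterior Normal(29/23, 12/23)
obs 6: x=-1/2 → posterior Normal(136/133, 60/133)
obs 7: x=3/4 → posterior Normal(299/302, 60/151)
obs 8: x=1/4 → posterior Normal(154/169, 60/169)
obs 9: x=-2 → posterior Normal(118/187, 60/187)
obs 10: x=5/2 → posterior Normal(163/205, 12/41)

mu_0=163/205, tau_0^2=12/41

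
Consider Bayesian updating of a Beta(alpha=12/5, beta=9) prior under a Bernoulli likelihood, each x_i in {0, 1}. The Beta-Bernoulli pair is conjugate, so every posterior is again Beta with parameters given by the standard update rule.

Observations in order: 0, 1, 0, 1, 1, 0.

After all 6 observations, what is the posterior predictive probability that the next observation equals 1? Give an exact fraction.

9/29

obs 1: x=0 → posterior Beta(12/5, 10)
obs 2: x=1 → posterior Beta(17/5, 10)
obs 3: x=0 → posterior Beta(17/5, 11)
obs 4: x=1 → posterior Beta(22/5, 11)
obs 5: x=1 → posterior Beta(27/5, 11)
obs 6: x=0 → posterior Beta(27/5, 12)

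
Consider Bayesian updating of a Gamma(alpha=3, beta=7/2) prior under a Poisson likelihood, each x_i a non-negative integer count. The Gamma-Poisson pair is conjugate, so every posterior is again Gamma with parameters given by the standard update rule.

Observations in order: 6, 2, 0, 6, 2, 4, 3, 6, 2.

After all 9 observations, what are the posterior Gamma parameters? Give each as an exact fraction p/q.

alpha=34, beta=25/2

obs 1: x=6 → posterior Gamma(9, 9/2)
obs 2: x=2 → posterior Gamma(11, 11/2)
obs 3: x=0 → posterior Gamma(11, 13/2)
obs 4: x=6 → posterior Gamma(17, 15/2)
obs 5: x=2 → posterior Gamma(19, 17/2)
obs 6: x=4 → posterior Gamma(23, 19/2)
obs 7: x=3 → posterior Gamma(26, 21/2)
obs 8: x=6 → posterior Gamma(32, 23/2)
obs 9: x=2 → posterior Gamma(34, 25/2)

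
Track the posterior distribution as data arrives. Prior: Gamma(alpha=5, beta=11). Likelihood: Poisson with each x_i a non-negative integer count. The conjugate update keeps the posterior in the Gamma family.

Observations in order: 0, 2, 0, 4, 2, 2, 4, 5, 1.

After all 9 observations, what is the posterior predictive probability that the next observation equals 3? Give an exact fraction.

109051904000000000000000000000000000/1169224058734483270476203409817595529

obs 1: x=0 → posterior Gamma(5, 12)
obs 2: x=2 → posterior Gamma(7, 13)
obs 3: x=0 → posterior Gamma(7, 14)
obs 4: x=4 → posterior Gamma(11, 15)
obs 5: x=2 → posterior Gamma(13, 16)
obs 6: x=2 → posterior Gamma(15, 17)
obs 7: x=4 → posterior Gamma(19, 18)
obs 8: x=5 → posterior Gamma(24, 19)
obs 9: x=1 → posterior Gamma(25, 20)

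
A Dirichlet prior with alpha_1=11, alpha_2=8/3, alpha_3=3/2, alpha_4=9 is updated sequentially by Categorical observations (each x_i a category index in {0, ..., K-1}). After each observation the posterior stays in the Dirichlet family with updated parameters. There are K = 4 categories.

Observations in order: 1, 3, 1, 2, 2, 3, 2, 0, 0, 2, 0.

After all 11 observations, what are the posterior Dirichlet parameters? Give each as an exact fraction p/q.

obs 1: x=1 → posterior Dirichlet(11, 11/3, 3/2, 9)
obs 2: x=3 → posterior Dirichlet(11, 11/3, 3/2, 10)
obs 3: x=1 → posterior Dirichlet(11, 14/3, 3/2, 10)
obs 4: x=2 → posterior Dirichlet(11, 14/3, 5/2, 10)
obs 5: x=2 → posterior Dirichlet(11, 14/3, 7/2, 10)
obs 6: x=3 → posterior Dirichlet(11, 14/3, 7/2, 11)
obs 7: x=2 → posterior Dirichlet(11, 14/3, 9/2, 11)
obs 8: x=0 → posterior Dirichlet(12, 14/3, 9/2, 11)
obs 9: x=0 → posterior Dirichlet(13, 14/3, 9/2, 11)
obs 10: x=2 → posterior Dirichlet(13, 14/3, 11/2, 11)
obs 11: x=0 → posterior Dirichlet(14, 14/3, 11/2, 11)

alpha_1=14, alpha_2=14/3, alpha_3=11/2, alpha_4=11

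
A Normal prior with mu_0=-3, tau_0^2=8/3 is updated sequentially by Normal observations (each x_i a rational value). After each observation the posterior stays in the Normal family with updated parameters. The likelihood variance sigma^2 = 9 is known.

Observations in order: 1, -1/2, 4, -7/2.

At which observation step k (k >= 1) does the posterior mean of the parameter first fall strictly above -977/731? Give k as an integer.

k = 3

obs 1: x=1 → posterior Normal(-73/35, 72/35)
obs 2: x=-1/2 → posterior Normal(-77/43, 72/43)
obs 3: x=4 → posterior Normal(-15/17, 24/17)
obs 4: x=-7/2 → posterior Normal(-73/59, 72/59)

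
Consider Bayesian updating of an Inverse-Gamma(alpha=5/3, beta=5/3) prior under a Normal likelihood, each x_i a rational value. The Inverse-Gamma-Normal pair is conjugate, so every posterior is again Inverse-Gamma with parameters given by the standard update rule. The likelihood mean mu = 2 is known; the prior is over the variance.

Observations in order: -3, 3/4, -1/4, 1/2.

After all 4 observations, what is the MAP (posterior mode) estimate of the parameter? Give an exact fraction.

obs 1: x=-3 → posterior Inverse-Gamma(13/6, 85/6)
obs 2: x=3/4 → posterior Inverse-Gamma(8/3, 1435/96)
obs 3: x=-1/4 → posterior Inverse-Gamma(19/6, 839/48)
obs 4: x=1/2 → posterior Inverse-Gamma(11/3, 893/48)

893/224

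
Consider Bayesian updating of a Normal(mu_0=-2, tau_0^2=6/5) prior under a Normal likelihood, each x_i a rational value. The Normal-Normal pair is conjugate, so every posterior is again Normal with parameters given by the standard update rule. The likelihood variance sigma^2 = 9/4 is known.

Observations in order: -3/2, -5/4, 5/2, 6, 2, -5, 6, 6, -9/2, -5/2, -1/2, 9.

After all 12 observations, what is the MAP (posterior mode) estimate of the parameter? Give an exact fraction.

obs 1: x=-3/2 → posterior Normal(-42/23, 18/23)
obs 2: x=-5/4 → posterior Normal(-52/31, 18/31)
obs 3: x=5/2 → posterior Normal(-32/39, 6/13)
obs 4: x=6 → posterior Normal(16/47, 18/47)
obs 5: x=2 → posterior Normal(32/55, 18/55)
obs 6: x=-5 → posterior Normal(-8/63, 2/7)
obs 7: x=6 → posterior Normal(40/71, 18/71)
obs 8: x=6 → posterior Normal(88/79, 18/79)
obs 9: x=-9/2 → posterior Normal(52/87, 6/29)
obs 10: x=-5/2 → posterior Normal(32/95, 18/95)
obs 11: x=-1/2 → posterior Normal(28/103, 18/103)
obs 12: x=9 → posterior Normal(100/111, 6/37)

100/111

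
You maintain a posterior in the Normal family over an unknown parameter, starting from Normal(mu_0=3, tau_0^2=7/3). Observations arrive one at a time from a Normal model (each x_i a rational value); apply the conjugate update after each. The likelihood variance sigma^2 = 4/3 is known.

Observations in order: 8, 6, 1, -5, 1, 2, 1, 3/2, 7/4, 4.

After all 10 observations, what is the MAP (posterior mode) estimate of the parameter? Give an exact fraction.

obs 1: x=8 → posterior Normal(68/11, 28/33)
obs 2: x=6 → posterior Normal(55/9, 14/27)
obs 3: x=1 → posterior Normal(117/25, 28/75)
obs 4: x=-5 → posterior Normal(41/16, 7/24)
obs 5: x=1 → posterior Normal(89/39, 28/117)
obs 6: x=2 → posterior Normal(103/46, 14/69)
obs 7: x=1 → posterior Normal(110/53, 28/159)
obs 8: x=3/2 → posterior Normal(241/120, 7/45)
obs 9: x=7/4 → posterior Normal(531/268, 28/201)
obs 10: x=4 → posterior Normal(643/296, 14/111)

643/296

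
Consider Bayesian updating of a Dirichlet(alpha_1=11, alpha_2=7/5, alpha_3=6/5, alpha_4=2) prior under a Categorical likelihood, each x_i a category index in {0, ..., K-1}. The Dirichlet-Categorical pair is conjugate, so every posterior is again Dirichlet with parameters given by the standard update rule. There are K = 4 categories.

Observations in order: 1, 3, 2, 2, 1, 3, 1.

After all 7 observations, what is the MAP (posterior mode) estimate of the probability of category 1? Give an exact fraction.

obs 1: x=1 → posterior Dirichlet(11, 12/5, 6/5, 2)
obs 2: x=3 → posterior Dirichlet(11, 12/5, 6/5, 3)
obs 3: x=2 → posterior Dirichlet(11, 12/5, 11/5, 3)
obs 4: x=2 → posterior Dirichlet(11, 12/5, 16/5, 3)
obs 5: x=1 → posterior Dirichlet(11, 17/5, 16/5, 3)
obs 6: x=3 → posterior Dirichlet(11, 17/5, 16/5, 4)
obs 7: x=1 → posterior Dirichlet(11, 22/5, 16/5, 4)

17/93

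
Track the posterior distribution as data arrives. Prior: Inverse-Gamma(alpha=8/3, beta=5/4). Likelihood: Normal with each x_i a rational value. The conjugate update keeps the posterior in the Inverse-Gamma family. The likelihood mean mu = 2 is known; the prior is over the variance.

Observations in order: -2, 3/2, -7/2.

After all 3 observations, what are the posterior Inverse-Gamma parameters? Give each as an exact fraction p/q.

obs 1: x=-2 → posterior Inverse-Gamma(19/6, 37/4)
obs 2: x=3/2 → posterior Inverse-Gamma(11/3, 75/8)
obs 3: x=-7/2 → posterior Inverse-Gamma(25/6, 49/2)

alpha=25/6, beta=49/2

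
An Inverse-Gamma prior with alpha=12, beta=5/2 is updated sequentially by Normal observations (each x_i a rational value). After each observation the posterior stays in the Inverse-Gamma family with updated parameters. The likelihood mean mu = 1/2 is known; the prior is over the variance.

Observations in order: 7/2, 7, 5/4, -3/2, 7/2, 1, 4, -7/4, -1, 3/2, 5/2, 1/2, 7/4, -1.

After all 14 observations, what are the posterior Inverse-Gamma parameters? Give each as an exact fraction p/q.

obs 1: x=7/2 → posterior Inverse-Gamma(25/2, 7)
obs 2: x=7 → posterior Inverse-Gamma(13, 225/8)
obs 3: x=5/4 → posterior Inverse-Gamma(27/2, 909/32)
obs 4: x=-3/2 → posterior Inverse-Gamma(14, 973/32)
obs 5: x=7/2 → posterior Inverse-Gamma(29/2, 1117/32)
obs 6: x=1 → posterior Inverse-Gamma(15, 1121/32)
obs 7: x=4 → posterior Inverse-Gamma(31/2, 1317/32)
obs 8: x=-7/4 → posterior Inverse-Gamma(16, 699/16)
obs 9: x=-1 → posterior Inverse-Gamma(33/2, 717/16)
obs 10: x=3/2 → posterior Inverse-Gamma(17, 725/16)
obs 11: x=5/2 → posterior Inverse-Gamma(35/2, 757/16)
obs 12: x=1/2 → posterior Inverse-Gamma(18, 757/16)
obs 13: x=7/4 → posterior Inverse-Gamma(37/2, 1539/32)
obs 14: x=-1 → posterior Inverse-Gamma(19, 1575/32)

alpha=19, beta=1575/32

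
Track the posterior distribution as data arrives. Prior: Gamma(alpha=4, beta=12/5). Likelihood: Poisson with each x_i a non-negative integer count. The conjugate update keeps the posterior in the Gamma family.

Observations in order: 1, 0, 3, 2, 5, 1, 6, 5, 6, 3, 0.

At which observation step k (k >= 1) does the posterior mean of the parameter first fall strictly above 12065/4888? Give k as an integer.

obs 1: x=1 → posterior Gamma(5, 17/5)
obs 2: x=0 → posterior Gamma(5, 22/5)
obs 3: x=3 → posterior Gamma(8, 27/5)
obs 4: x=2 → posterior Gamma(10, 32/5)
obs 5: x=5 → posterior Gamma(15, 37/5)
obs 6: x=1 → posterior Gamma(16, 42/5)
obs 7: x=6 → posterior Gamma(22, 47/5)
obs 8: x=5 → posterior Gamma(27, 52/5)
obs 9: x=6 → posterior Gamma(33, 57/5)
obs 10: x=3 → posterior Gamma(36, 62/5)
obs 11: x=0 → posterior Gamma(36, 67/5)

k = 8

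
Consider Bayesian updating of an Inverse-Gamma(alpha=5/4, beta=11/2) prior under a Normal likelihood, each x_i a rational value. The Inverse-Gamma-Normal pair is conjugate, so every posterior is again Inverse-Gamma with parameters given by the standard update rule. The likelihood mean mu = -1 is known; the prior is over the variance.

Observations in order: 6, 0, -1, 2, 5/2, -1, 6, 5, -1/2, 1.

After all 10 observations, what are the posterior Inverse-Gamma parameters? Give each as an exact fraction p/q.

alpha=25/4, beta=343/4

obs 1: x=6 → posterior Inverse-Gamma(7/4, 30)
obs 2: x=0 → posterior Inverse-Gamma(9/4, 61/2)
obs 3: x=-1 → posterior Inverse-Gamma(11/4, 61/2)
obs 4: x=2 → posterior Inverse-Gamma(13/4, 35)
obs 5: x=5/2 → posterior Inverse-Gamma(15/4, 329/8)
obs 6: x=-1 → posterior Inverse-Gamma(17/4, 329/8)
obs 7: x=6 → posterior Inverse-Gamma(19/4, 525/8)
obs 8: x=5 → posterior Inverse-Gamma(21/4, 669/8)
obs 9: x=-1/2 → posterior Inverse-Gamma(23/4, 335/4)
obs 10: x=1 → posterior Inverse-Gamma(25/4, 343/4)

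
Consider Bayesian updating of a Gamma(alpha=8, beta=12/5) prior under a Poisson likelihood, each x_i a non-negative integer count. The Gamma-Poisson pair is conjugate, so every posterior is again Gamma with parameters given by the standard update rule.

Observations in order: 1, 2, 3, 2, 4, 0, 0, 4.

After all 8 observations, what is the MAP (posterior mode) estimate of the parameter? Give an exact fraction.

obs 1: x=1 → posterior Gamma(9, 17/5)
obs 2: x=2 → posterior Gamma(11, 22/5)
obs 3: x=3 → posterior Gamma(14, 27/5)
obs 4: x=2 → posterior Gamma(16, 32/5)
obs 5: x=4 → posterior Gamma(20, 37/5)
obs 6: x=0 → posterior Gamma(20, 42/5)
obs 7: x=0 → posterior Gamma(20, 47/5)
obs 8: x=4 → posterior Gamma(24, 52/5)

115/52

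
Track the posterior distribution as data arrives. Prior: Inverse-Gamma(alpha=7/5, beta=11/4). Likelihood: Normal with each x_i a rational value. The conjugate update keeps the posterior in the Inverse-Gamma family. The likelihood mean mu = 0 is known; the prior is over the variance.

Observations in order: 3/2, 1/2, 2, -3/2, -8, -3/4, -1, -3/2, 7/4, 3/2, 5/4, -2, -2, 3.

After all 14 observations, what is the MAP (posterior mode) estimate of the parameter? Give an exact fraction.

8475/1504

obs 1: x=3/2 → posterior Inverse-Gamma(19/10, 31/8)
obs 2: x=1/2 → posterior Inverse-Gamma(12/5, 4)
obs 3: x=2 → posterior Inverse-Gamma(29/10, 6)
obs 4: x=-3/2 → posterior Inverse-Gamma(17/5, 57/8)
obs 5: x=-8 → posterior Inverse-Gamma(39/10, 313/8)
obs 6: x=-3/4 → posterior Inverse-Gamma(22/5, 1261/32)
obs 7: x=-1 → posterior Inverse-Gamma(49/10, 1277/32)
obs 8: x=-3/2 → posterior Inverse-Gamma(27/5, 1313/32)
obs 9: x=7/4 → posterior Inverse-Gamma(59/10, 681/16)
obs 10: x=3/2 → posterior Inverse-Gamma(32/5, 699/16)
obs 11: x=5/4 → posterior Inverse-Gamma(69/10, 1423/32)
obs 12: x=-2 → posterior Inverse-Gamma(37/5, 1487/32)
obs 13: x=-2 → posterior Inverse-Gamma(79/10, 1551/32)
obs 14: x=3 → posterior Inverse-Gamma(42/5, 1695/32)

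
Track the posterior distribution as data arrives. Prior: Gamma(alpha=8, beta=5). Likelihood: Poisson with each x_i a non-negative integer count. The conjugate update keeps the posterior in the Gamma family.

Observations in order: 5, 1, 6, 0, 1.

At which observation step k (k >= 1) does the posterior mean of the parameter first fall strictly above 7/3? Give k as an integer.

obs 1: x=5 → posterior Gamma(13, 6)
obs 2: x=1 → posterior Gamma(14, 7)
obs 3: x=6 → posterior Gamma(20, 8)
obs 4: x=0 → posterior Gamma(20, 9)
obs 5: x=1 → posterior Gamma(21, 10)

k = 3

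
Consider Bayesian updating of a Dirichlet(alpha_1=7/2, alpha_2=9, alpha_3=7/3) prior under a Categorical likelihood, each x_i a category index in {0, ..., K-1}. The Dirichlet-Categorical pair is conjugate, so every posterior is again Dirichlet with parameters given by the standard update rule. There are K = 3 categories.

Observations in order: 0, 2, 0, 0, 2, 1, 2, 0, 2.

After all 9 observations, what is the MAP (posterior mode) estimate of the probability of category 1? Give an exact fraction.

obs 1: x=0 → posterior Dirichlet(9/2, 9, 7/3)
obs 2: x=2 → posterior Dirichlet(9/2, 9, 10/3)
obs 3: x=0 → posterior Dirichlet(11/2, 9, 10/3)
obs 4: x=0 → posterior Dirichlet(13/2, 9, 10/3)
obs 5: x=2 → posterior Dirichlet(13/2, 9, 13/3)
obs 6: x=1 → posterior Dirichlet(13/2, 10, 13/3)
obs 7: x=2 → posterior Dirichlet(13/2, 10, 16/3)
obs 8: x=0 → posterior Dirichlet(15/2, 10, 16/3)
obs 9: x=2 → posterior Dirichlet(15/2, 10, 19/3)

54/125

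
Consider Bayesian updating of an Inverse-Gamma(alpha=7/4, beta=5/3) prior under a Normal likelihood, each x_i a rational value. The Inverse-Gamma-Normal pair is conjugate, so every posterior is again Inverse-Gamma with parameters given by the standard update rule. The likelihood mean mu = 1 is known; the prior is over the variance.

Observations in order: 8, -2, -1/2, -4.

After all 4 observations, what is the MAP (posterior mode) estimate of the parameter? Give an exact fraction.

1063/114

obs 1: x=8 → posterior Inverse-Gamma(9/4, 157/6)
obs 2: x=-2 → posterior Inverse-Gamma(11/4, 92/3)
obs 3: x=-1/2 → posterior Inverse-Gamma(13/4, 763/24)
obs 4: x=-4 → posterior Inverse-Gamma(15/4, 1063/24)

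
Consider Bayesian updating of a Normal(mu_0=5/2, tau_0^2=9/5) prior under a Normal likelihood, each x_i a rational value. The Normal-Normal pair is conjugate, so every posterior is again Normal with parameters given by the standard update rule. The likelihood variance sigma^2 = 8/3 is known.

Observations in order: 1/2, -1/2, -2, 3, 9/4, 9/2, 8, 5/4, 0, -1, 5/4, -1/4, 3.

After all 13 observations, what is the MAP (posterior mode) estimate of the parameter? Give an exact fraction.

640/391

obs 1: x=1/2 → posterior Normal(227/134, 72/67)
obs 2: x=-1/2 → posterior Normal(50/47, 36/47)
obs 3: x=-2 → posterior Normal(46/121, 72/121)
obs 4: x=3 → posterior Normal(127/148, 18/37)
obs 5: x=9/4 → posterior Normal(751/700, 72/175)
obs 6: x=9/2 → posterior Normal(1237/808, 36/101)
obs 7: x=8 → posterior Normal(2101/916, 72/229)
obs 8: x=5/4 → posterior Normal(559/256, 9/32)
obs 9: x=0 → posterior Normal(559/283, 72/283)
obs 10: x=-1 → posterior Normal(266/155, 36/155)
obs 11: x=5/4 → posterior Normal(2263/1348, 72/337)
obs 12: x=-1/4 → posterior Normal(43/28, 18/91)
obs 13: x=3 → posterior Normal(640/391, 72/391)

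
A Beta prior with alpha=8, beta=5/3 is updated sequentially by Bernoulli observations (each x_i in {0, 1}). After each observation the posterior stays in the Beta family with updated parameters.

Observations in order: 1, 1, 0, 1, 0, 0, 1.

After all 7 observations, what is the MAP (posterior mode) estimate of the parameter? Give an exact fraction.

3/4

obs 1: x=1 → posterior Beta(9, 5/3)
obs 2: x=1 → posterior Beta(10, 5/3)
obs 3: x=0 → posterior Beta(10, 8/3)
obs 4: x=1 → posterior Beta(11, 8/3)
obs 5: x=0 → posterior Beta(11, 11/3)
obs 6: x=0 → posterior Beta(11, 14/3)
obs 7: x=1 → posterior Beta(12, 14/3)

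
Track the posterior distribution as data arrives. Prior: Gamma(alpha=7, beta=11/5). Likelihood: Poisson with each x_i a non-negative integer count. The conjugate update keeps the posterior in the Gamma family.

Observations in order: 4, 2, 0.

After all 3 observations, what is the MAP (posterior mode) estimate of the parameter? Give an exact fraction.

obs 1: x=4 → posterior Gamma(11, 16/5)
obs 2: x=2 → posterior Gamma(13, 21/5)
obs 3: x=0 → posterior Gamma(13, 26/5)

30/13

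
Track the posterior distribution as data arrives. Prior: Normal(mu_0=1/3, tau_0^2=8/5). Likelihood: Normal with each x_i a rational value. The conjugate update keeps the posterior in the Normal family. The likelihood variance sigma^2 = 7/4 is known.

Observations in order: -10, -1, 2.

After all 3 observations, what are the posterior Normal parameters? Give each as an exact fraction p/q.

obs 1: x=-10 → posterior Normal(-925/201, 56/67)
obs 2: x=-1 → posterior Normal(-1021/297, 56/99)
obs 3: x=2 → posterior Normal(-829/393, 56/131)

mu_0=-829/393, tau_0^2=56/131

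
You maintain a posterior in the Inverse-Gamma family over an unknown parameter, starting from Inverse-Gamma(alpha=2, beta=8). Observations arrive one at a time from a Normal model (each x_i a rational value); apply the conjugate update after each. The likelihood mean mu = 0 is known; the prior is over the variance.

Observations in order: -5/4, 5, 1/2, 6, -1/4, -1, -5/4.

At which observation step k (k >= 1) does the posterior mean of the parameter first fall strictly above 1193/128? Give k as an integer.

obs 1: x=-5/4 → posterior Inverse-Gamma(5/2, 281/32)
obs 2: x=5 → posterior Inverse-Gamma(3, 681/32)
obs 3: x=1/2 → posterior Inverse-Gamma(7/2, 685/32)
obs 4: x=6 → posterior Inverse-Gamma(4, 1261/32)
obs 5: x=-1/4 → posterior Inverse-Gamma(9/2, 631/16)
obs 6: x=-1 → posterior Inverse-Gamma(5, 639/16)
obs 7: x=-5/4 → posterior Inverse-Gamma(11/2, 1303/32)

k = 2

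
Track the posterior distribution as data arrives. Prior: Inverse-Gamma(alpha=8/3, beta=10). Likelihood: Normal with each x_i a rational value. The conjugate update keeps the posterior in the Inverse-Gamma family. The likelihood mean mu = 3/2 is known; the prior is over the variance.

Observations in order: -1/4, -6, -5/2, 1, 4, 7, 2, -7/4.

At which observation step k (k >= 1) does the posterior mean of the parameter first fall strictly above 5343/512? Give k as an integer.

k = 2

obs 1: x=-1/4 → posterior Inverse-Gamma(19/6, 369/32)
obs 2: x=-6 → posterior Inverse-Gamma(11/3, 1269/32)
obs 3: x=-5/2 → posterior Inverse-Gamma(25/6, 1525/32)
obs 4: x=1 → posterior Inverse-Gamma(14/3, 1529/32)
obs 5: x=4 → posterior Inverse-Gamma(31/6, 1629/32)
obs 6: x=7 → posterior Inverse-Gamma(17/3, 2113/32)
obs 7: x=2 → posterior Inverse-Gamma(37/6, 2117/32)
obs 8: x=-7/4 → posterior Inverse-Gamma(20/3, 1143/16)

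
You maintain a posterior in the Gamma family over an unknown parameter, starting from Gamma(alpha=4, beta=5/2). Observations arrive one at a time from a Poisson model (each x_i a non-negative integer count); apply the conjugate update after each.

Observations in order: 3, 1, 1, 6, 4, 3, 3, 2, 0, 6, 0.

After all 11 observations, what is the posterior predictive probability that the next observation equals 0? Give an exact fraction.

obs 1: x=3 → posterior Gamma(7, 7/2)
obs 2: x=1 → posterior Gamma(8, 9/2)
obs 3: x=1 → posterior Gamma(9, 11/2)
obs 4: x=6 → posterior Gamma(15, 13/2)
obs 5: x=4 → posterior Gamma(19, 15/2)
obs 6: x=3 → posterior Gamma(22, 17/2)
obs 7: x=3 → posterior Gamma(25, 19/2)
obs 8: x=2 → posterior Gamma(27, 21/2)
obs 9: x=0 → posterior Gamma(27, 23/2)
obs 10: x=6 → posterior Gamma(33, 25/2)
obs 11: x=0 → posterior Gamma(33, 27/2)

171792506910670443678820376588540424234035840667/1816075630094014572464024421543167816955354437789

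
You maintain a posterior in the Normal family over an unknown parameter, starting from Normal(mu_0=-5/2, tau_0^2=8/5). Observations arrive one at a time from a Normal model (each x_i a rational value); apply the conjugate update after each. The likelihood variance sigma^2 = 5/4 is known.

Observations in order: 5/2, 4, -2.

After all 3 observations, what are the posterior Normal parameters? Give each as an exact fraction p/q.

mu_0=163/242, tau_0^2=40/121

obs 1: x=5/2 → posterior Normal(35/114, 40/57)
obs 2: x=4 → posterior Normal(291/178, 40/89)
obs 3: x=-2 → posterior Normal(163/242, 40/121)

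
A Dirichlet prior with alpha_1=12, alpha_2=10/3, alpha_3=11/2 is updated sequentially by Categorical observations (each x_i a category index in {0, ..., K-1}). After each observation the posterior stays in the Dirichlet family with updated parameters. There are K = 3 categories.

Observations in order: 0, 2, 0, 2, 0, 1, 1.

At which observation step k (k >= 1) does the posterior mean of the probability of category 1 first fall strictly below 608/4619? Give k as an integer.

obs 1: x=0 → posterior Dirichlet(13, 10/3, 11/2)
obs 2: x=2 → posterior Dirichlet(13, 10/3, 13/2)
obs 3: x=0 → posterior Dirichlet(14, 10/3, 13/2)
obs 4: x=2 → posterior Dirichlet(14, 10/3, 15/2)
obs 5: x=0 → posterior Dirichlet(15, 10/3, 15/2)
obs 6: x=1 → posterior Dirichlet(15, 13/3, 15/2)
obs 7: x=1 → posterior Dirichlet(15, 16/3, 15/2)

k = 5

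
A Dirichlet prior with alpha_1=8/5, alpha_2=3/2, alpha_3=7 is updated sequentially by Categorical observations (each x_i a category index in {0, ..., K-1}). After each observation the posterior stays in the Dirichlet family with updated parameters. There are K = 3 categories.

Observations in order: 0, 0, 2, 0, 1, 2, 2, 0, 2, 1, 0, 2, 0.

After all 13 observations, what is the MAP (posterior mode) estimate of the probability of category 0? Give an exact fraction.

22/67

obs 1: x=0 → posterior Dirichlet(13/5, 3/2, 7)
obs 2: x=0 → posterior Dirichlet(18/5, 3/2, 7)
obs 3: x=2 → posterior Dirichlet(18/5, 3/2, 8)
obs 4: x=0 → posterior Dirichlet(23/5, 3/2, 8)
obs 5: x=1 → posterior Dirichlet(23/5, 5/2, 8)
obs 6: x=2 → posterior Dirichlet(23/5, 5/2, 9)
obs 7: x=2 → posterior Dirichlet(23/5, 5/2, 10)
obs 8: x=0 → posterior Dirichlet(28/5, 5/2, 10)
obs 9: x=2 → posterior Dirichlet(28/5, 5/2, 11)
obs 10: x=1 → posterior Dirichlet(28/5, 7/2, 11)
obs 11: x=0 → posterior Dirichlet(33/5, 7/2, 11)
obs 12: x=2 → posterior Dirichlet(33/5, 7/2, 12)
obs 13: x=0 → posterior Dirichlet(38/5, 7/2, 12)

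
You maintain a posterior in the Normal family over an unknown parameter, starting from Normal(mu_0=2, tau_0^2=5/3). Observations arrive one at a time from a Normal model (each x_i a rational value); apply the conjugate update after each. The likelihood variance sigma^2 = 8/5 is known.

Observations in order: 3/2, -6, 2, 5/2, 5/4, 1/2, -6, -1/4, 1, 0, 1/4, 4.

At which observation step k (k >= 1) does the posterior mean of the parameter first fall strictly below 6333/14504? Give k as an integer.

obs 1: x=3/2 → posterior Normal(171/98, 40/49)
obs 2: x=-6 → posterior Normal(-129/148, 20/37)
obs 3: x=2 → posterior Normal(-29/198, 40/99)
obs 4: x=5/2 → posterior Normal(12/31, 10/31)
obs 5: x=5/4 → posterior Normal(317/596, 40/149)
obs 6: x=1/2 → posterior Normal(367/696, 20/87)
obs 7: x=-6 → posterior Normal(-233/796, 40/199)
obs 8: x=-1/4 → posterior Normal(-129/448, 5/28)
obs 9: x=1 → posterior Normal(-79/498, 40/249)
obs 10: x=0 → posterior Normal(-79/548, 20/137)
obs 11: x=1/4 → posterior Normal(-133/1196, 40/299)
obs 12: x=4 → posterior Normal(89/432, 10/81)

k = 2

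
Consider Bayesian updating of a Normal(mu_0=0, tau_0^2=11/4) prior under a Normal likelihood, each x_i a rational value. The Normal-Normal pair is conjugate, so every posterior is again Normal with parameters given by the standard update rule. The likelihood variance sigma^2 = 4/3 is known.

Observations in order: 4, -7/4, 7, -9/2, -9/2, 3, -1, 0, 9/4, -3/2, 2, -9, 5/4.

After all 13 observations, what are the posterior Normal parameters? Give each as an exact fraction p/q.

mu_0=-363/1780, tau_0^2=44/445

obs 1: x=4 → posterior Normal(132/49, 44/49)
obs 2: x=-7/4 → posterior Normal(297/328, 22/41)
obs 3: x=7 → posterior Normal(1221/460, 44/115)
obs 4: x=-9/2 → posterior Normal(627/592, 11/37)
obs 5: x=-9/2 → posterior Normal(33/724, 44/181)
obs 6: x=3 → posterior Normal(429/856, 22/107)
obs 7: x=-1 → posterior Normal(297/988, 44/247)
obs 8: x=0 → posterior Normal(297/1120, 11/70)
obs 9: x=9/4 → posterior Normal(297/626, 44/313)
obs 10: x=-3/2 → posterior Normal(99/346, 22/173)
obs 11: x=2 → posterior Normal(165/379, 44/379)
obs 12: x=-9 → posterior Normal(-33/103, 11/103)
obs 13: x=5/4 → posterior Normal(-363/1780, 44/445)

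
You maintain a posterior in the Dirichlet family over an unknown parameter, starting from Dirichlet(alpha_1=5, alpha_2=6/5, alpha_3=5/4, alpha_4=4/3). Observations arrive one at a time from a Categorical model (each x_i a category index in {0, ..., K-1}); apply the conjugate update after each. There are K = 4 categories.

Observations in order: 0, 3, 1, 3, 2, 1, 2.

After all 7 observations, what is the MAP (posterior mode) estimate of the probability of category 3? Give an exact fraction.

20/101

obs 1: x=0 → posterior Dirichlet(6, 6/5, 5/4, 4/3)
obs 2: x=3 → posterior Dirichlet(6, 6/5, 5/4, 7/3)
obs 3: x=1 → posterior Dirichlet(6, 11/5, 5/4, 7/3)
obs 4: x=3 → posterior Dirichlet(6, 11/5, 5/4, 10/3)
obs 5: x=2 → posterior Dirichlet(6, 11/5, 9/4, 10/3)
obs 6: x=1 → posterior Dirichlet(6, 16/5, 9/4, 10/3)
obs 7: x=2 → posterior Dirichlet(6, 16/5, 13/4, 10/3)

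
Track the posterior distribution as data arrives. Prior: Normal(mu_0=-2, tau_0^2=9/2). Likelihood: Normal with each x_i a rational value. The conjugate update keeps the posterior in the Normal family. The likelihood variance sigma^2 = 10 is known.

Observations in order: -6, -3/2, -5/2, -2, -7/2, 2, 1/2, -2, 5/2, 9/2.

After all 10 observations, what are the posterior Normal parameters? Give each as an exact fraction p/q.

mu_0=-56/55, tau_0^2=9/11

obs 1: x=-6 → posterior Normal(-94/29, 90/29)
obs 2: x=-3/2 → posterior Normal(-215/76, 45/19)
obs 3: x=-5/2 → posterior Normal(-130/47, 90/47)
obs 4: x=-2 → posterior Normal(-37/14, 45/28)
obs 5: x=-7/2 → posterior Normal(-359/130, 18/13)
obs 6: x=2 → posterior Normal(-323/148, 45/37)
obs 7: x=1/2 → posterior Normal(-157/83, 90/83)
obs 8: x=-2 → posterior Normal(-175/92, 45/46)
obs 9: x=5/2 → posterior Normal(-305/202, 90/101)
obs 10: x=9/2 → posterior Normal(-56/55, 9/11)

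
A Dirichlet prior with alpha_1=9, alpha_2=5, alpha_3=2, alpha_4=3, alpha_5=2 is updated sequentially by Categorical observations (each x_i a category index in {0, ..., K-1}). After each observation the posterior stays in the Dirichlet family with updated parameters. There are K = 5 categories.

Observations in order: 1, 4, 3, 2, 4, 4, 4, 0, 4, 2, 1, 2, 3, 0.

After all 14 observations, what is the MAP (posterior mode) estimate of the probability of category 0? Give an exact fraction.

1/3

obs 1: x=1 → posterior Dirichlet(9, 6, 2, 3, 2)
obs 2: x=4 → posterior Dirichlet(9, 6, 2, 3, 3)
obs 3: x=3 → posterior Dirichlet(9, 6, 2, 4, 3)
obs 4: x=2 → posterior Dirichlet(9, 6, 3, 4, 3)
obs 5: x=4 → posterior Dirichlet(9, 6, 3, 4, 4)
obs 6: x=4 → posterior Dirichlet(9, 6, 3, 4, 5)
obs 7: x=4 → posterior Dirichlet(9, 6, 3, 4, 6)
obs 8: x=0 → posterior Dirichlet(10, 6, 3, 4, 6)
obs 9: x=4 → posterior Dirichlet(10, 6, 3, 4, 7)
obs 10: x=2 → posterior Dirichlet(10, 6, 4, 4, 7)
obs 11: x=1 → posterior Dirichlet(10, 7, 4, 4, 7)
obs 12: x=2 → posterior Dirichlet(10, 7, 5, 4, 7)
obs 13: x=3 → posterior Dirichlet(10, 7, 5, 5, 7)
obs 14: x=0 → posterior Dirichlet(11, 7, 5, 5, 7)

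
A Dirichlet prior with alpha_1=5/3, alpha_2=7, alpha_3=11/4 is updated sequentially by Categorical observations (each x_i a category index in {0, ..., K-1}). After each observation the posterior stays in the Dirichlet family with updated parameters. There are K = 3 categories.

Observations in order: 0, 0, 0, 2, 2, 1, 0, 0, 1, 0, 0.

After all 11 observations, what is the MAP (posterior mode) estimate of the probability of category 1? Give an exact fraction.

obs 1: x=0 → posterior Dirichlet(8/3, 7, 11/4)
obs 2: x=0 → posterior Dirichlet(11/3, 7, 11/4)
obs 3: x=0 → posterior Dirichlet(14/3, 7, 11/4)
obs 4: x=2 → posterior Dirichlet(14/3, 7, 15/4)
obs 5: x=2 → posterior Dirichlet(14/3, 7, 19/4)
obs 6: x=1 → posterior Dirichlet(14/3, 8, 19/4)
obs 7: x=0 → posterior Dirichlet(17/3, 8, 19/4)
obs 8: x=0 → posterior Dirichlet(20/3, 8, 19/4)
obs 9: x=1 → posterior Dirichlet(20/3, 9, 19/4)
obs 10: x=0 → posterior Dirichlet(23/3, 9, 19/4)
obs 11: x=0 → posterior Dirichlet(26/3, 9, 19/4)

96/233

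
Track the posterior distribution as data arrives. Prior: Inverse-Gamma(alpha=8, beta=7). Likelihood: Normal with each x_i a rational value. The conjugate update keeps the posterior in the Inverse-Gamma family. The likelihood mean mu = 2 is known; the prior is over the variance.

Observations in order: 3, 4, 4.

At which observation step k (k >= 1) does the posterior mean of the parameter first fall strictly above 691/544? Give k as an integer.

obs 1: x=3 → posterior Inverse-Gamma(17/2, 15/2)
obs 2: x=4 → posterior Inverse-Gamma(9, 19/2)
obs 3: x=4 → posterior Inverse-Gamma(19/2, 23/2)

k = 3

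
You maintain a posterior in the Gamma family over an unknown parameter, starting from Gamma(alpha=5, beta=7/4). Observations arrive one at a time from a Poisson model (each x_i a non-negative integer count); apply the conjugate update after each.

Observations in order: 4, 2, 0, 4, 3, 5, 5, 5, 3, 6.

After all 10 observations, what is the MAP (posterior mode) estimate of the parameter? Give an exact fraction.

obs 1: x=4 → posterior Gamma(9, 11/4)
obs 2: x=2 → posterior Gamma(11, 15/4)
obs 3: x=0 → posterior Gamma(11, 19/4)
obs 4: x=4 → posterior Gamma(15, 23/4)
obs 5: x=3 → posterior Gamma(18, 27/4)
obs 6: x=5 → posterior Gamma(23, 31/4)
obs 7: x=5 → posterior Gamma(28, 35/4)
obs 8: x=5 → posterior Gamma(33, 39/4)
obs 9: x=3 → posterior Gamma(36, 43/4)
obs 10: x=6 → posterior Gamma(42, 47/4)

164/47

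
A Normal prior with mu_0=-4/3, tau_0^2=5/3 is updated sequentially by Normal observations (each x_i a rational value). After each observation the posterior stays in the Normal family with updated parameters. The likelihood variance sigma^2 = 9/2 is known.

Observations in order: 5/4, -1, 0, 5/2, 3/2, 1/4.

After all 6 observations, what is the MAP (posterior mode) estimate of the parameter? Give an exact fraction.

obs 1: x=5/4 → posterior Normal(-47/74, 45/37)
obs 2: x=-1 → posterior Normal(-67/94, 45/47)
obs 3: x=0 → posterior Normal(-67/114, 15/19)
obs 4: x=5/2 → posterior Normal(-17/134, 45/67)
obs 5: x=3/2 → posterior Normal(13/154, 45/77)
obs 6: x=1/4 → posterior Normal(3/29, 15/29)

3/29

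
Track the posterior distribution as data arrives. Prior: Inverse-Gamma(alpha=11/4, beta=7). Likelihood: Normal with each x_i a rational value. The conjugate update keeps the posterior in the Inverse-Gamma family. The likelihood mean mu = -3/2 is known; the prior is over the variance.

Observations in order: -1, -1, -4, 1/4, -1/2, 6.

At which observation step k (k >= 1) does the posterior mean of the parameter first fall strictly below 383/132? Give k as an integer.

obs 1: x=-1 → posterior Inverse-Gamma(13/4, 57/8)
obs 2: x=-1 → posterior Inverse-Gamma(15/4, 29/4)
obs 3: x=-4 → posterior Inverse-Gamma(17/4, 83/8)
obs 4: x=1/4 → posterior Inverse-Gamma(19/4, 381/32)
obs 5: x=-1/2 → posterior Inverse-Gamma(21/4, 397/32)
obs 6: x=6 → posterior Inverse-Gamma(23/4, 1297/32)

k = 2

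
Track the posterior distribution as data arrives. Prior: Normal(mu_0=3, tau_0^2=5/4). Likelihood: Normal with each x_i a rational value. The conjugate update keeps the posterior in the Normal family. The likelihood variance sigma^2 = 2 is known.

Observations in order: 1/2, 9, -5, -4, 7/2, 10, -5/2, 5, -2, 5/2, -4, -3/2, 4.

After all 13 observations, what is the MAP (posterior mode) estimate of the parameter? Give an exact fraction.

203/146

obs 1: x=1/2 → posterior Normal(53/26, 10/13)
obs 2: x=9 → posterior Normal(143/36, 5/9)
obs 3: x=-5 → posterior Normal(93/46, 10/23)
obs 4: x=-4 → posterior Normal(53/56, 5/14)
obs 5: x=7/2 → posterior Normal(4/3, 10/33)
obs 6: x=10 → posterior Normal(47/19, 5/19)
obs 7: x=-5/2 → posterior Normal(163/86, 10/43)
obs 8: x=5 → posterior Normal(71/32, 5/24)
obs 9: x=-2 → posterior Normal(193/106, 10/53)
obs 10: x=5/2 → posterior Normal(109/58, 5/29)
obs 11: x=-4 → posterior Normal(89/63, 10/63)
obs 12: x=-3/2 → posterior Normal(163/136, 5/34)
obs 13: x=4 → posterior Normal(203/146, 10/73)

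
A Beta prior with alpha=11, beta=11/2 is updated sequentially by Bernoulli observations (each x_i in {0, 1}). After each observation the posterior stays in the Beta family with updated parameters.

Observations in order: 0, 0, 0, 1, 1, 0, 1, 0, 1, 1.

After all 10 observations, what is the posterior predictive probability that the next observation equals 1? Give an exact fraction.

obs 1: x=0 → posterior Beta(11, 13/2)
obs 2: x=0 → posterior Beta(11, 15/2)
obs 3: x=0 → posterior Beta(11, 17/2)
obs 4: x=1 → posterior Beta(12, 17/2)
obs 5: x=1 → posterior Beta(13, 17/2)
obs 6: x=0 → posterior Beta(13, 19/2)
obs 7: x=1 → posterior Beta(14, 19/2)
obs 8: x=0 → posterior Beta(14, 21/2)
obs 9: x=1 → posterior Beta(15, 21/2)
obs 10: x=1 → posterior Beta(16, 21/2)

32/53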